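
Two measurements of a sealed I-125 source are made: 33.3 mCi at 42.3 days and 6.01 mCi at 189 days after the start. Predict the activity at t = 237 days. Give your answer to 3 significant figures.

3.43 mCi

Over Δt = 189 − 42.3 = 146.7 days, the level fell by a factor of 33.3/6.01 ≈ 5.5408.
n = log₂(5.5408) ≈ 2.4701 half-lives, so t½ = 146.7/2.4701 ≈ 59.391 days.
From t = 189 to t = 237: 6.01 × (1/2)^((237−189)/59.391) ≈ 3.4323 mCi.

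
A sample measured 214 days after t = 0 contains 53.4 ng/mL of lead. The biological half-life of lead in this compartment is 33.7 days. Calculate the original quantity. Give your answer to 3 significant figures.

4360 ng/mL

Number of half-lives elapsed: n = 214/33.7 ≈ 6.3501.
A₀ = A × 2^n = 53.4 × 2^6.3501 = 53.4 × 81.58 ≈ 4356.4 ng/mL.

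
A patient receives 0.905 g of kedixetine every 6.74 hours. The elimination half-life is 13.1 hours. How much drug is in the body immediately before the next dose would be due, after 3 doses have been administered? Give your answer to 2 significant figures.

The 3 doses were given 20.22, 13.48, 6.74 hours ago.
Total = 0.905·(1/2)^(20.22/13.1) + 0.905·(1/2)^(13.48/13.1) + 0.905·(1/2)^(6.74/13.1)
      = 0.31046 + 0.44349 + 0.63353 ≈ 1.3875 g.

1.4 g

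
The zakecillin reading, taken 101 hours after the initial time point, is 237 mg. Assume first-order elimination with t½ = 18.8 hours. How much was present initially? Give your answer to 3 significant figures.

Number of half-lives elapsed: n = 101/18.8 ≈ 5.3723.
A₀ = A × 2^n = 237 × 2^5.3723 = 237 × 41.422 ≈ 9817.1 mg.

9820 mg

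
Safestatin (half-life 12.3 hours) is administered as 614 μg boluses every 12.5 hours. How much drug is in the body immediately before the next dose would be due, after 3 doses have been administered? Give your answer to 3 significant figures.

The 3 doses were given 37.5, 25, 12.5 hours ago.
Total = 614·(1/2)^(37.5/12.3) + 614·(1/2)^(25/12.3) + 614·(1/2)^(12.5/12.3)
      = 74.198 + 150.08 + 303.56 ≈ 527.84 μg.

528 μg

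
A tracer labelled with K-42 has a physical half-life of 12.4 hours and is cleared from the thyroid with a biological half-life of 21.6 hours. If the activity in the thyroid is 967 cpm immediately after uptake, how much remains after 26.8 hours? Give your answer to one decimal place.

1/t_eff = 1/t_phys + 1/t_biol = 1/12.4 + 1/21.6 = 0.12694 per hour.
t_eff = 12.4 × 21.6 / (12.4 + 21.6) ≈ 7.8776 hours.
Remaining = 967 × (1/2)^(26.8/7.8776) = 967 × (1/2)^3.402 ≈ 91.477 cpm.

91.5 cpm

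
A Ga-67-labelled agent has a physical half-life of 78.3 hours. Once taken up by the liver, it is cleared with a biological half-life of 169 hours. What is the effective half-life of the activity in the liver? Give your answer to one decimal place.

1/t_eff = 1/t_phys + 1/t_biol = 1/78.3 + 1/169 = 0.018689 per hour.
t_eff = 78.3 × 169 / (78.3 + 169) ≈ 53.509 hours.

53.5 hours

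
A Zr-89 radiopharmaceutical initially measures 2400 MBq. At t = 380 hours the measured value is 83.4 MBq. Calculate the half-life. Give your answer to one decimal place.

78.4 hours

A/A₀ = 83.4/2400 ≈ 0.03475.
n = log₂(28.777) ≈ 4.8468 half-lives elapsed in 380 hours.
t½ = 380/4.8468 ≈ 78.402 hours.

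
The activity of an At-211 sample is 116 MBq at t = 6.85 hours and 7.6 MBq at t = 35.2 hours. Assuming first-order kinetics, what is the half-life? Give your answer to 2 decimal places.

7.21 hours

Over Δt = 35.2 − 6.85 = 28.35 hours, the level fell by a factor of 116/7.6 ≈ 15.263.
n = log₂(15.263) ≈ 3.932 half-lives, so t½ = 28.35/3.932 ≈ 7.2101 hours.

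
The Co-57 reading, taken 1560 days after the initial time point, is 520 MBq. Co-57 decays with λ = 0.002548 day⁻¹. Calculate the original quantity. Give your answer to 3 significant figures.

t½ = ln 2 / λ = 0.69315 / 0.002548 ≈ 272.04 days.
Number of half-lives elapsed: n = 1560/272.04 ≈ 5.7345.
A₀ = A × 2^n = 520 × 2^5.7345 = 520 × 53.244 ≈ 27687 MBq.

27700 MBq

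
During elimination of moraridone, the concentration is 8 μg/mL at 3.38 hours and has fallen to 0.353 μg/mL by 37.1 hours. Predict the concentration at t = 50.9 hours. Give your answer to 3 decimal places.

Over Δt = 37.1 − 3.38 = 33.72 hours, the level fell by a factor of 8/0.353 ≈ 22.663.
n = log₂(22.663) ≈ 4.5023 half-lives, so t½ = 33.72/4.5023 ≈ 7.4896 hours.
From t = 37.1 to t = 50.9: 0.353 × (1/2)^((50.9−37.1)/7.4896) ≈ 0.098426 μg/mL.

0.098 μg/mL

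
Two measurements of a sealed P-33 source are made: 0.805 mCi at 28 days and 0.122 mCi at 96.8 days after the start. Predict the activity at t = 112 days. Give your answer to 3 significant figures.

Over Δt = 96.8 − 28 = 68.8 days, the level fell by a factor of 0.805/0.122 ≈ 6.5984.
n = log₂(6.5984) ≈ 2.7221 half-lives, so t½ = 68.8/2.7221 ≈ 25.275 days.
From t = 96.8 to t = 112: 0.122 × (1/2)^((112−96.8)/25.275) ≈ 0.080412 mCi.

0.0804 mCi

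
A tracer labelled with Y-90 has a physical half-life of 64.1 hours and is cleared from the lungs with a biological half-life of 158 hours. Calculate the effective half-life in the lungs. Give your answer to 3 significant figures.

45.6 hours

1/t_eff = 1/t_phys + 1/t_biol = 1/64.1 + 1/158 = 0.02193 per hour.
t_eff = 64.1 × 158 / (64.1 + 158) ≈ 45.6 hours.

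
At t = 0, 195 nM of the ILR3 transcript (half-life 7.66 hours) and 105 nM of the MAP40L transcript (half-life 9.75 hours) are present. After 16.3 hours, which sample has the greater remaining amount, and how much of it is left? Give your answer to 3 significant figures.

ILR3 transcript, 44.6 nM

ILR3 transcript: 195 × (1/2)^2.1279 ≈ 44.613 nM.
MAP40L transcript: 105 × (1/2)^1.6718 ≈ 32.956 nM.
ILR3 transcript has more remaining, at ≈ 44.613 nM.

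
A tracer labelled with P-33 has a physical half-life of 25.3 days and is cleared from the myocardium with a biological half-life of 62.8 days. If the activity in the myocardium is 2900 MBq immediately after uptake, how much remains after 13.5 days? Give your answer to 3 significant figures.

1/t_eff = 1/t_phys + 1/t_biol = 1/25.3 + 1/62.8 = 0.055449 per day.
t_eff = 25.3 × 62.8 / (25.3 + 62.8) ≈ 18.035 days.
Remaining = 2900 × (1/2)^(13.5/18.035) = 2900 × (1/2)^0.74856 ≈ 1726.1 MBq.

1730 MBq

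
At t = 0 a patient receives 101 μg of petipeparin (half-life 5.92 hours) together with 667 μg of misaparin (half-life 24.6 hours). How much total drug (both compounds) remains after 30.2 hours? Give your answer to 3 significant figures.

288 μg

petipeparin: 101 × (1/2)^(30.2/5.92) = 101 × (1/2)^5.1014 ≈ 2.9421 μg.
misaparin: 667 × (1/2)^(30.2/24.6) = 667 × (1/2)^1.2276 ≈ 284.82 μg.
Total = 2.9421 + 284.82 ≈ 287.76 μg.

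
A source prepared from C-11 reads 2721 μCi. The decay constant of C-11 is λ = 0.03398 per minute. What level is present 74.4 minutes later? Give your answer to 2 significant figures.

220 μCi

t½ = ln 2 / λ = 0.69315 / 0.03398 ≈ 20.399 minutes.
Number of half-lives: n = 74.4/20.399 ≈ 3.6473.
Remaining = 2721 × (1/2)^3.6473 = 2721 × 0.07981 ≈ 217.16 μCi.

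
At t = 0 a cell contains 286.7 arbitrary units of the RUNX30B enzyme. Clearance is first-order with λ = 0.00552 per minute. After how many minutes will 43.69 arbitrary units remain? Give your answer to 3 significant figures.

t½ = ln 2 / λ = 0.69315 / 0.00552 ≈ 125.57 minutes.
Fraction remaining = 43.69/286.7 ≈ 0.15239.
n = log₂(286.7/43.69) = ln(6.5621)/ln 2 ≈ 2.7142 half-lives.
t = n × t½ = 2.7142 × 125.57 ≈ 340.82 minutes.

341 minutes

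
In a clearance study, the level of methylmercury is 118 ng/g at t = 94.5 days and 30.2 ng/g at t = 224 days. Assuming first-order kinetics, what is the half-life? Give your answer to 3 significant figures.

65.9 days

Over Δt = 224 − 94.5 = 129.5 days, the level fell by a factor of 118/30.2 ≈ 3.9073.
n = log₂(3.9073) ≈ 1.9662 half-lives, so t½ = 129.5/1.9662 ≈ 65.864 days.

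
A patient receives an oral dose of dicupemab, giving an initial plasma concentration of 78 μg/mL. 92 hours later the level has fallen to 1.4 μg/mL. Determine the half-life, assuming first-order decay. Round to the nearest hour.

A/A₀ = 1.4/78 ≈ 0.017949.
n = log₂(55.714) ≈ 5.8 half-lives elapsed in 92 hours.
t½ = 92/5.8 ≈ 15.862 hours.

16 hours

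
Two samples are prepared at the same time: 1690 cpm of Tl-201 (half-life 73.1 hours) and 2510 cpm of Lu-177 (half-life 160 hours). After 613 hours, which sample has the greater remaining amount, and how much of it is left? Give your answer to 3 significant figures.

Tl-201: 1690 × (1/2)^8.3858 ≈ 5.0526 cpm.
Lu-177: 2510 × (1/2)^3.8312 ≈ 176.34 cpm.
Lu-177 has more remaining, at ≈ 176.34 cpm.

Lu-177, 176 cpm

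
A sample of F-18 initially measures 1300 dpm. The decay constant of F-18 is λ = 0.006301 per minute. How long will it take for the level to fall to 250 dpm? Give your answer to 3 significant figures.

t½ = ln 2 / λ = 0.69315 / 0.006301 ≈ 110.01 minutes.
Fraction remaining = 250/1300 ≈ 0.19231.
n = log₂(1300/250) = ln(5.2)/ln 2 ≈ 2.3785 half-lives.
t = n × t½ = 2.3785 × 110.01 ≈ 261.65 minutes.

262 minutes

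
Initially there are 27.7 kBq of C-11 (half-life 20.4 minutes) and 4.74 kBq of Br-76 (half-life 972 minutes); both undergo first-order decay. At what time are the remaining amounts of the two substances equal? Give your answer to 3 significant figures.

53.1 minutes

Set 27.7·(1/2)^(t/20.4) = 4.74·(1/2)^(t/972).
Taking log₂: log₂(27.7/4.74) = t·(1/20.4 − 1/972).
log₂(5.8439) = 2.5469; 1/20.4 − 1/972 = 0.047991.
t = 2.5469 / 0.047991 ≈ 53.071 minutes.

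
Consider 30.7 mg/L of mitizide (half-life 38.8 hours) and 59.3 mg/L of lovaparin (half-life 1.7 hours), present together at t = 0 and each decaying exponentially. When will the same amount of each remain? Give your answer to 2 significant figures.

1.7 hours

Set 30.7·(1/2)^(t/38.8) = 59.3·(1/2)^(t/1.7).
Taking log₂: log₂(30.7/59.3) = t·(1/38.8 − 1/1.7).
log₂(0.51771) = -0.94979; 1/38.8 − 1/1.7 = -0.56246.
t = -0.94979 / -0.56246 ≈ 1.6886 hours.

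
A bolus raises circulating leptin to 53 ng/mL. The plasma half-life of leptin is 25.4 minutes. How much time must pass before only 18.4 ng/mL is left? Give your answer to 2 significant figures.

39 minutes

Fraction remaining = 18.4/53 ≈ 0.34717.
n = log₂(53/18.4) = ln(2.8804)/ln 2 ≈ 1.5263 half-lives.
t = n × t½ = 1.5263 × 25.4 ≈ 38.768 minutes.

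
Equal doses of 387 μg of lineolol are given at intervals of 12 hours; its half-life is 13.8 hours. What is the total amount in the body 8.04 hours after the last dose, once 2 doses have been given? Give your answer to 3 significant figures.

400 μg

The 2 doses were given 20.04, 8.04 hours ago.
Total = 387·(1/2)^(20.04/13.8) + 387·(1/2)^(8.04/13.8)
      = 141.44 + 258.42 ≈ 399.86 μg.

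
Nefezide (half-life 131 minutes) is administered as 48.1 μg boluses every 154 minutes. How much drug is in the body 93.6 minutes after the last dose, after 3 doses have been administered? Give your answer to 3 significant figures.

48.0 μg

The 3 doses were given 401.6, 247.6, 93.6 minutes ago.
Total = 48.1·(1/2)^(401.6/131) + 48.1·(1/2)^(247.6/131) + 48.1·(1/2)^(93.6/131)
      = 5.745 + 12.977 + 29.313 ≈ 48.035 μg.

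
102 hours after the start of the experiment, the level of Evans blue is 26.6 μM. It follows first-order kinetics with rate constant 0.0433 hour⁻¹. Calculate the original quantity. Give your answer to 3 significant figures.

2200 μM

t½ = ln 2 / k = 0.69315 / 0.0433 ≈ 16.008 hours.
Number of half-lives elapsed: n = 102/16.008 ≈ 6.3718.
A₀ = A × 2^n = 26.6 × 2^6.3718 = 26.6 × 82.814 ≈ 2202.9 μM.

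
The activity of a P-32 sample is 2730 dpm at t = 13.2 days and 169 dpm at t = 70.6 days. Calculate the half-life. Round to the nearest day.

14 days

Over Δt = 70.6 − 13.2 = 57.4 days, the level fell by a factor of 2730/169 ≈ 16.154.
n = log₂(16.154) ≈ 4.0138 half-lives, so t½ = 57.4/4.0138 ≈ 14.301 days.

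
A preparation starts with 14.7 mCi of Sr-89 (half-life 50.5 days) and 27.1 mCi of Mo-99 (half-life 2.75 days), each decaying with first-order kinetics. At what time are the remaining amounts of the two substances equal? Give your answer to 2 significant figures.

Set 14.7·(1/2)^(t/50.5) = 27.1·(1/2)^(t/2.75).
Taking log₂: log₂(14.7/27.1) = t·(1/50.5 − 1/2.75).
log₂(0.54244) = -0.88248; 1/50.5 − 1/2.75 = -0.34383.
t = -0.88248 / -0.34383 ≈ 2.5666 days.

2.6 days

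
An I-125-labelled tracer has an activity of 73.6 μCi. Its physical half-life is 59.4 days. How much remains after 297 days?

Elapsed time is 5 half-lives (297/59.4).
Each half-life halves the amount: 73.6 × (1/2)^5 = 73.6/32 = 2.3 μCi.

2.3 μCi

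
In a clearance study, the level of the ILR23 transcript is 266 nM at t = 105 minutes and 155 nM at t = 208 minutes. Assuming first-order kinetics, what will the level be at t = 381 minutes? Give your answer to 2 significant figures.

63 nM

Over Δt = 208 − 105 = 103 minutes, the level fell by a factor of 266/155 ≈ 1.7161.
n = log₂(1.7161) ≈ 0.77916 half-lives, so t½ = 103/0.77916 ≈ 132.19 minutes.
From t = 208 to t = 381: 155 × (1/2)^((381−208)/132.19) ≈ 62.572 nM.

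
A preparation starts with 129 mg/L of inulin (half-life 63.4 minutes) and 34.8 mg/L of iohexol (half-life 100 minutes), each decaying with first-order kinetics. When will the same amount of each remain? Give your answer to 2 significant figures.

330 minutes

Set 129·(1/2)^(t/63.4) = 34.8·(1/2)^(t/100).
Taking log₂: log₂(129/34.8) = t·(1/63.4 − 1/100).
log₂(3.7069) = 1.8902; 1/63.4 − 1/100 = 0.0057729.
t = 1.8902 / 0.0057729 ≈ 327.43 minutes.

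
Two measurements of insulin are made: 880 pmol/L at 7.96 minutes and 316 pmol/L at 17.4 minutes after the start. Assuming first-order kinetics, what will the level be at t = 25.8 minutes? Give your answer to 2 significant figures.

130 pmol/L

Over Δt = 17.4 − 7.96 = 9.44 minutes, the level fell by a factor of 880/316 ≈ 2.7848.
n = log₂(2.7848) ≈ 1.4776 half-lives, so t½ = 9.44/1.4776 ≈ 6.3888 minutes.
From t = 17.4 to t = 25.8: 316 × (1/2)^((25.8−17.4)/6.3888) ≈ 127.03 pmol/L.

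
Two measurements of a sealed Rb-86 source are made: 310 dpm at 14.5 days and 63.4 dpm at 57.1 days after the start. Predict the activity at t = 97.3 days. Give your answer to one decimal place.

14.2 dpm

Over Δt = 57.1 − 14.5 = 42.6 days, the level fell by a factor of 310/63.4 ≈ 4.8896.
n = log₂(4.8896) ≈ 2.2897 half-lives, so t½ = 42.6/2.2897 ≈ 18.605 days.
From t = 57.1 to t = 97.3: 63.4 × (1/2)^((97.3−57.1)/18.605) ≈ 14.179 dpm.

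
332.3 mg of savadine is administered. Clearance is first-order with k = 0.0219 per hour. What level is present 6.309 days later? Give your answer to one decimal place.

t½ = ln 2 / k = 0.69315 / 0.0219 ≈ 31.651 hours.
Convert the elapsed time: 6.309 days = 151.416 hours.
Number of half-lives: n = 151.416/31.651 ≈ 4.784.
Remaining = 332.3 × (1/2)^4.784 = 332.3 × 0.036297 ≈ 12.062 mg.

12.1 mg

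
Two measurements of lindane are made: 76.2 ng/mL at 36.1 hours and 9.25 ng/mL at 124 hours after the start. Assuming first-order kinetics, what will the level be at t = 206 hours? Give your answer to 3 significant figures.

1.29 ng/mL

Over Δt = 124 − 36.1 = 87.9 hours, the level fell by a factor of 76.2/9.25 ≈ 8.2378.
n = log₂(8.2378) ≈ 3.0423 half-lives, so t½ = 87.9/3.0423 ≈ 28.893 hours.
From t = 124 to t = 206: 9.25 × (1/2)^((206−124)/28.893) ≈ 1.2936 ng/mL.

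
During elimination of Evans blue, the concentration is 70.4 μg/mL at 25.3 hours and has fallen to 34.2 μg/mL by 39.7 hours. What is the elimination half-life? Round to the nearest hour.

Over Δt = 39.7 − 25.3 = 14.4 hours, the level fell by a factor of 70.4/34.2 ≈ 2.0585.
n = log₂(2.0585) ≈ 1.0416 half-lives, so t½ = 14.4/1.0416 ≈ 13.825 hours.

14 hours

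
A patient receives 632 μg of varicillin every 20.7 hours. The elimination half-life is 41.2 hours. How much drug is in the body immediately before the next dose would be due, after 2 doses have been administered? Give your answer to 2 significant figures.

The 2 doses were given 41.4, 20.7 hours ago.
Total = 632·(1/2)^(41.4/41.2) + 632·(1/2)^(20.7/41.2)
      = 314.94 + 446.14 ≈ 761.08 μg.

760 μg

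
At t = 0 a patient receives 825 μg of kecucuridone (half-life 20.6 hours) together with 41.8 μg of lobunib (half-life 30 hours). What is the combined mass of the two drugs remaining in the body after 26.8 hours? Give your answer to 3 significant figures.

357 μg

kecucuridone: 825 × (1/2)^(26.8/20.6) = 825 × (1/2)^1.301 ≈ 334.83 μg.
lobunib: 41.8 × (1/2)^(26.8/30) = 41.8 × (1/2)^0.89333 ≈ 22.504 μg.
Total = 334.83 + 22.504 ≈ 357.33 μg.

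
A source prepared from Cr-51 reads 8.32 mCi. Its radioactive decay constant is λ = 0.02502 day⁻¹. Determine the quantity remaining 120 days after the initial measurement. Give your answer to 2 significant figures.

0.41 mCi

t½ = ln 2 / λ = 0.69315 / 0.02502 ≈ 27.704 days.
Number of half-lives: n = 120/27.704 ≈ 4.3315.
Remaining = 8.32 × (1/2)^4.3315 = 8.32 × 0.049668 ≈ 0.41324 mCi.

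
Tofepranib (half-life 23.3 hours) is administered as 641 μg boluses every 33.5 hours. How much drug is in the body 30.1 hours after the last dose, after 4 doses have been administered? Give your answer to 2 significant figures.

The 4 doses were given 130.6, 97.1, 63.6, 30.1 hours ago.
Total = 641·(1/2)^(130.6/23.3) + 641·(1/2)^(97.1/23.3) + 641·(1/2)^(63.6/23.3) + 641·(1/2)^(30.1/23.3)
      = 13.169 + 35.674 + 96.641 + 261.8 ≈ 407.29 μg.

410 μg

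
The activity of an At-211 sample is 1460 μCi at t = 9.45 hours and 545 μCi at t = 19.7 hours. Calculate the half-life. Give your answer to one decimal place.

Over Δt = 19.7 − 9.45 = 10.25 hours, the level fell by a factor of 1460/545 ≈ 2.6789.
n = log₂(2.6789) ≈ 1.4216 half-lives, so t½ = 10.25/1.4216 ≈ 7.21 hours.

7.2 hours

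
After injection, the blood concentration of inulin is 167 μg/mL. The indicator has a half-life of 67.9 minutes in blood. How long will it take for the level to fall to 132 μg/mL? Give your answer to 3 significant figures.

Fraction remaining = 132/167 ≈ 0.79042.
n = log₂(167/132) = ln(1.2652)/ln 2 ≈ 0.33931 half-lives.
t = n × t½ = 0.33931 × 67.9 ≈ 23.039 minutes.

23.0 minutes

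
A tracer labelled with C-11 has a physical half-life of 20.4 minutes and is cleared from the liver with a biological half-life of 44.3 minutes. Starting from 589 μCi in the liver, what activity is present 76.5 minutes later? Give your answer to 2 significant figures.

13 μCi

1/t_eff = 1/t_phys + 1/t_biol = 1/20.4 + 1/44.3 = 0.071593 per minute.
t_eff = 20.4 × 44.3 / (20.4 + 44.3) ≈ 13.968 minutes.
Remaining = 589 × (1/2)^(76.5/13.968) = 589 × (1/2)^5.4769 ≈ 13.226 μCi.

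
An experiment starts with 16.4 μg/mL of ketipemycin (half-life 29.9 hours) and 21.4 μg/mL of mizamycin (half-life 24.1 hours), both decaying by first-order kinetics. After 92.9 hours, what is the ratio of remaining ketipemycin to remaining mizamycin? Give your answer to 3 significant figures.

1.29

ketipemycin: 16.4 × (1/2)^(92.9/29.9) = 16.4 × (1/2)^3.107 ≈ 1.9034 μg/mL.
mizamycin: 21.4 × (1/2)^(92.9/24.1) = 21.4 × (1/2)^3.8548 ≈ 1.4791 μg/mL.
Ratio ≈ 1.9034 / 1.4791 ≈ 1.2868.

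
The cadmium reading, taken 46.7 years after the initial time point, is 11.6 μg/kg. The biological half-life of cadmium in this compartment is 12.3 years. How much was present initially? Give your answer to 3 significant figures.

161 μg/kg

Number of half-lives elapsed: n = 46.7/12.3 ≈ 3.7967.
A₀ = A × 2^n = 11.6 × 2^3.7967 = 11.6 × 13.897 ≈ 161.21 μg/kg.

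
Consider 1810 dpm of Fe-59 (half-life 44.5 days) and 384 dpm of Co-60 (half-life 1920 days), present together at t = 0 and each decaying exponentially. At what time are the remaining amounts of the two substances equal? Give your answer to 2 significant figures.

Set 1810·(1/2)^(t/44.5) = 384·(1/2)^(t/1920).
Taking log₂: log₂(1810/384) = t·(1/44.5 − 1/1920).
log₂(4.7135) = 2.2368; 1/44.5 − 1/1920 = 0.021951.
t = 2.2368 / 0.021951 ≈ 101.9 days.

100 days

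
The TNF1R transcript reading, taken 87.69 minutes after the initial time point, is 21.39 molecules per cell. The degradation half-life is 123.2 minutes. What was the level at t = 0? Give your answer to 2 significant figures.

35 molecules per cell

Number of half-lives elapsed: n = 87.69/123.2 ≈ 0.71177.
A₀ = A × 2^n = 21.39 × 2^0.71177 = 21.39 × 1.6378 ≈ 35.033 molecules per cell.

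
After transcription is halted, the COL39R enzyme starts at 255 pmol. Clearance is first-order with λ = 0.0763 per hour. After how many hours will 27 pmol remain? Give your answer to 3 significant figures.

29.4 hours

t½ = ln 2 / λ = 0.69315 / 0.0763 ≈ 9.0845 hours.
Fraction remaining = 27/255 ≈ 0.10588.
n = log₂(255/27) = ln(9.4444)/ln 2 ≈ 3.2395 half-lives.
t = n × t½ = 3.2395 × 9.0845 ≈ 29.429 hours.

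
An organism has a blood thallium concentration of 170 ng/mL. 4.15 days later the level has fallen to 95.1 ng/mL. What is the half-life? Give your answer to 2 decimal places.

A/A₀ = 95.1/170 ≈ 0.55941.
n = log₂(1.7876) ≈ 0.83802 half-lives elapsed in 4.15 days.
t½ = 4.15/0.83802 ≈ 4.9522 days.

4.95 days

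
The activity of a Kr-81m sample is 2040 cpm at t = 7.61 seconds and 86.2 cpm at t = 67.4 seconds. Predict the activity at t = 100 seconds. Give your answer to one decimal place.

15.4 cpm

Over Δt = 67.4 − 7.61 = 59.79 seconds, the level fell by a factor of 2040/86.2 ≈ 23.666.
n = log₂(23.666) ≈ 4.5647 half-lives, so t½ = 59.79/4.5647 ≈ 13.098 seconds.
From t = 67.4 to t = 100: 86.2 × (1/2)^((100−67.4)/13.098) ≈ 15.356 cpm.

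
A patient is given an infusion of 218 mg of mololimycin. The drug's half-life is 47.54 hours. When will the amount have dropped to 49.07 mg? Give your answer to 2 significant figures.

Fraction remaining = 49.07/218 ≈ 0.22509.
n = log₂(218/49.07) = ln(4.4426)/ln 2 ≈ 2.1514 half-lives.
t = n × t½ = 2.1514 × 47.54 ≈ 102.28 hours.

100 hours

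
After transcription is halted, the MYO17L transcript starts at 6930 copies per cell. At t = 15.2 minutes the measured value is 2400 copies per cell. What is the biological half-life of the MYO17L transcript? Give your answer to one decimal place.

A/A₀ = 2400/6930 ≈ 0.34632.
n = log₂(2.8875) ≈ 1.5298 half-lives elapsed in 15.2 minutes.
t½ = 15.2/1.5298 ≈ 9.9358 minutes.

9.9 minutes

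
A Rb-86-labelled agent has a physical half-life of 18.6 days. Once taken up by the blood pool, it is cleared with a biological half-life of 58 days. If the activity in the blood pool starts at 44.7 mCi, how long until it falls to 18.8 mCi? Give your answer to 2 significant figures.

18 days

1/t_eff = 1/t_phys + 1/t_biol = 1/18.6 + 1/58 = 0.071005 per day.
t_eff = 18.6 × 58 / (18.6 + 58) ≈ 14.084 days.
n = log₂(44.7/18.8) ≈ 1.2495; t = 1.2495 × 14.084 ≈ 17.598 days.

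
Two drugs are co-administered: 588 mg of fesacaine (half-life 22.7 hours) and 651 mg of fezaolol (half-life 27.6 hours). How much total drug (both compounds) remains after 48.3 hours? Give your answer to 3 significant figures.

328 mg

fesacaine: 588 × (1/2)^(48.3/22.7) = 588 × (1/2)^2.1278 ≈ 134.54 mg.
fezaolol: 651 × (1/2)^(48.3/27.6) = 651 × (1/2)^1.75 ≈ 193.54 mg.
Total = 134.54 + 193.54 ≈ 328.09 mg.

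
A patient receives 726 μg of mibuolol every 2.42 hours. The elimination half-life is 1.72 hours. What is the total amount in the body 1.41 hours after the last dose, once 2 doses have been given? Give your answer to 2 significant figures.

570 μg

The 2 doses were given 3.83, 1.41 hours ago.
Total = 726·(1/2)^(3.83/1.72) + 726·(1/2)^(1.41/1.72)
      = 155.1 + 411.3 ≈ 566.41 μg.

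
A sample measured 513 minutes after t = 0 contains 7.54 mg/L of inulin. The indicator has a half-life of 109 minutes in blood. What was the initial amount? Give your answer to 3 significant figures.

197 mg/L

Number of half-lives elapsed: n = 513/109 ≈ 4.7064.
A₀ = A × 2^n = 7.54 × 2^4.7064 = 7.54 × 26.108 ≈ 196.85 mg/L.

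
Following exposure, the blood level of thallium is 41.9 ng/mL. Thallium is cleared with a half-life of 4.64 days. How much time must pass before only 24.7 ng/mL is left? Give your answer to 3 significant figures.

3.54 days

Fraction remaining = 24.7/41.9 ≈ 0.5895.
n = log₂(41.9/24.7) = ln(1.6964)/ln 2 ≈ 0.76244 half-lives.
t = n × t½ = 0.76244 × 4.64 ≈ 3.5377 days.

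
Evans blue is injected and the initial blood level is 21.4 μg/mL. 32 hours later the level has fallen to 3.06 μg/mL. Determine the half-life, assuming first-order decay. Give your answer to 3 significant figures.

A/A₀ = 3.06/21.4 ≈ 0.14299.
n = log₂(6.9935) ≈ 2.806 half-lives elapsed in 32 hours.
t½ = 32/2.806 ≈ 11.404 hours.

11.4 hours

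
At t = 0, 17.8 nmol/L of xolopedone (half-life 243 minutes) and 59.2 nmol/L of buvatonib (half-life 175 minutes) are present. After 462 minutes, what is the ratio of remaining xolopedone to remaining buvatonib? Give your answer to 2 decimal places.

xolopedone: 17.8 × (1/2)^(462/243) = 17.8 × (1/2)^1.9012 ≈ 4.7653 nmol/L.
buvatonib: 59.2 × (1/2)^(462/175) = 59.2 × (1/2)^2.64 ≈ 9.4974 nmol/L.
Ratio ≈ 4.7653 / 9.4974 ≈ 0.50175.

0.50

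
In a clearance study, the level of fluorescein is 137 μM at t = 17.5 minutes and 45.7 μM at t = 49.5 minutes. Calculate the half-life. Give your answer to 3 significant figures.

Over Δt = 49.5 − 17.5 = 32 minutes, the level fell by a factor of 137/45.7 ≈ 2.9978.
n = log₂(2.9978) ≈ 1.5839 half-lives, so t½ = 32/1.5839 ≈ 20.203 minutes.

20.2 minutes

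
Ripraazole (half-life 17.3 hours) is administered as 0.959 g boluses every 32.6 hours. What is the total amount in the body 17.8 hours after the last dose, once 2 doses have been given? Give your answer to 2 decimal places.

The 2 doses were given 50.4, 17.8 hours ago.
Total = 0.959·(1/2)^(50.4/17.3) + 0.959·(1/2)^(17.8/17.3)
      = 0.1273 + 0.46999 ≈ 0.59729 g.

0.60 g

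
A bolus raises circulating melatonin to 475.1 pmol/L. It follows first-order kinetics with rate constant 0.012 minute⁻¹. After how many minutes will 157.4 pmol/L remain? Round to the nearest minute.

t½ = ln 2 / k = 0.69315 / 0.012 ≈ 57.762 minutes.
Fraction remaining = 157.4/475.1 ≈ 0.3313.
n = log₂(475.1/157.4) = ln(3.0184)/ln 2 ≈ 1.5938 half-lives.
t = n × t½ = 1.5938 × 57.762 ≈ 92.061 minutes.

92 minutes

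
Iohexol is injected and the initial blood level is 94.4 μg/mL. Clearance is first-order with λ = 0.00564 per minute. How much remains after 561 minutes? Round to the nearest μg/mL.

t½ = ln 2 / λ = 0.69315 / 0.00564 ≈ 122.9 minutes.
Number of half-lives: n = 561/122.9 ≈ 4.5647.
Remaining = 94.4 × (1/2)^4.5647 = 94.4 × 0.042255 ≈ 3.9888 μg/mL.

4 μg/mL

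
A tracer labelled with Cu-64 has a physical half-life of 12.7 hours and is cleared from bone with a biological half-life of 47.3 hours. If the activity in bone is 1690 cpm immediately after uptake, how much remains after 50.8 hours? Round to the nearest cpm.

50 cpm

1/t_eff = 1/t_phys + 1/t_biol = 1/12.7 + 1/47.3 = 0.099882 per hour.
t_eff = 12.7 × 47.3 / (12.7 + 47.3) ≈ 10.012 hours.
Remaining = 1690 × (1/2)^(50.8/10.012) = 1690 × (1/2)^5.074 ≈ 50.172 cpm.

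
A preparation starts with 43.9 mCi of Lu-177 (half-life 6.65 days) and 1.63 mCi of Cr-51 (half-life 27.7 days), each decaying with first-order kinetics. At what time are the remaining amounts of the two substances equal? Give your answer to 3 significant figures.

41.6 days

Set 43.9·(1/2)^(t/6.65) = 1.63·(1/2)^(t/27.7).
Taking log₂: log₂(43.9/1.63) = t·(1/6.65 − 1/27.7).
log₂(26.933) = 4.7513; 1/6.65 − 1/27.7 = 0.11427.
t = 4.7513 / 0.11427 ≈ 41.578 days.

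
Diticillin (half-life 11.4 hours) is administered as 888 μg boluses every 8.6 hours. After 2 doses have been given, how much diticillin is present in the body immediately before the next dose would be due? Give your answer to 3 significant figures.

The 2 doses were given 17.2, 8.6 hours ago.
Total = 888·(1/2)^(17.2/11.4) + 888·(1/2)^(8.6/11.4)
      = 312.05 + 526.41 ≈ 838.46 μg.

838 μg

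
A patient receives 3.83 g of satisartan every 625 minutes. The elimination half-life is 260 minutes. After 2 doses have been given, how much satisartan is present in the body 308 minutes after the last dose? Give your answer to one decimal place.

The 2 doses were given 933, 308 minutes ago.
Total = 3.83·(1/2)^(933/260) + 3.83·(1/2)^(308/260)
      = 0.31839 + 1.685 ≈ 2.0034 g.

2.0 g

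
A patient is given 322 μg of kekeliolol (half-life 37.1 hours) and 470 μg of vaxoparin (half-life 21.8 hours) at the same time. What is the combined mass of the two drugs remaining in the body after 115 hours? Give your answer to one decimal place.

kekeliolol: 322 × (1/2)^(115/37.1) = 322 × (1/2)^3.0997 ≈ 37.562 μg.
vaxoparin: 470 × (1/2)^(115/21.8) = 470 × (1/2)^5.2752 ≈ 12.137 μg.
Total = 37.562 + 12.137 ≈ 49.698 μg.

49.7 μg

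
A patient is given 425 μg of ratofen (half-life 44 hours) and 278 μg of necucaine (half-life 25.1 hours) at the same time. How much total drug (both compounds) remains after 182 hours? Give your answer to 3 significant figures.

ratofen: 425 × (1/2)^(182/44) = 425 × (1/2)^4.1364 ≈ 24.167 μg.
necucaine: 278 × (1/2)^(182/25.1) = 278 × (1/2)^7.251 ≈ 1.8251 μg.
Total = 24.167 + 1.8251 ≈ 25.992 μg.

26.0 μg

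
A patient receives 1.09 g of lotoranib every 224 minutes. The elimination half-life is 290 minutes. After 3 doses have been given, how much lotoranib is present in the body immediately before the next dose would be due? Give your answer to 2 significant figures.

The 3 doses were given 672, 448, 224 minutes ago.
Total = 1.09·(1/2)^(672/290) + 1.09·(1/2)^(448/290) + 1.09·(1/2)^(224/290)
      = 0.21871 + 0.37358 + 0.63813 ≈ 1.2304 g.

1.2 g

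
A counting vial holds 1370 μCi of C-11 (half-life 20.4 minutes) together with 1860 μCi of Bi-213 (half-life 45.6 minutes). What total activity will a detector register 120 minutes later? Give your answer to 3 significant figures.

323 μCi

C-11: 1370 × (1/2)^(120/20.4) = 1370 × (1/2)^5.8824 ≈ 23.225 μCi.
Bi-213: 1860 × (1/2)^(120/45.6) = 1860 × (1/2)^2.6316 ≈ 300.14 μCi.
Total = 23.225 + 300.14 ≈ 323.37 μCi.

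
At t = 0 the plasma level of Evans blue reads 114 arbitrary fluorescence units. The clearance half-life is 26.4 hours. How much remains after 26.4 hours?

Elapsed time is 1 half-life (26.4/26.4).
Each half-life halves the amount: 114 × (1/2)^1 = 114/2 = 57 arbitrary fluorescence units.

57 arbitrary fluorescence units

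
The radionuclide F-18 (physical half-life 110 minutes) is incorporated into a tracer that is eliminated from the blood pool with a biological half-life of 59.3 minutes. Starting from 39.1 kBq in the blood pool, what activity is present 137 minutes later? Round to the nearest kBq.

1/t_eff = 1/t_phys + 1/t_biol = 1/110 + 1/59.3 = 0.025954 per minute.
t_eff = 110 × 59.3 / (110 + 59.3) ≈ 38.529 minutes.
Remaining = 39.1 × (1/2)^(137/38.529) = 39.1 × (1/2)^3.5557 ≈ 3.325 kBq.

3 kBq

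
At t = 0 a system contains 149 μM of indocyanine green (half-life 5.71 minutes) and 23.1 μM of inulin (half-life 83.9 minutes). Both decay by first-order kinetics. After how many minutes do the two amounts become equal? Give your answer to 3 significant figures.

Set 149·(1/2)^(t/5.71) = 23.1·(1/2)^(t/83.9).
Taking log₂: log₂(149/23.1) = t·(1/5.71 − 1/83.9).
log₂(6.4502) = 2.6893; 1/5.71 − 1/83.9 = 0.16321.
t = 2.6893 / 0.16321 ≈ 16.478 minutes.

16.5 minutes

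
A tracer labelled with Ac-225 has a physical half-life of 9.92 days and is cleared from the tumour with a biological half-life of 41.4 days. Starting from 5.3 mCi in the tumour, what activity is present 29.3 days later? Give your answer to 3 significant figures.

1/t_eff = 1/t_phys + 1/t_biol = 1/9.92 + 1/41.4 = 0.12496 per day.
t_eff = 9.92 × 41.4 / (9.92 + 41.4) ≈ 8.0025 days.
Remaining = 5.3 × (1/2)^(29.3/8.0025) = 5.3 × (1/2)^3.6614 ≈ 0.41889 mCi.

0.419 mCi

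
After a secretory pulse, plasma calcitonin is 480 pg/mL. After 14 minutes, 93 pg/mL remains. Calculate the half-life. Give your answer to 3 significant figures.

5.91 minutes

A/A₀ = 93/480 ≈ 0.19375.
n = log₂(5.1613) ≈ 2.3677 half-lives elapsed in 14 minutes.
t½ = 14/2.3677 ≈ 5.9128 minutes.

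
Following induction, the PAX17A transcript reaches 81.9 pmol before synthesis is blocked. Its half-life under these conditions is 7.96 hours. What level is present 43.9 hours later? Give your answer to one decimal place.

1.8 pmol

Number of half-lives: n = 43.9/7.96 ≈ 5.5151.
Remaining = 81.9 × (1/2)^5.5151 = 81.9 × 0.021867 ≈ 1.7909 pmol.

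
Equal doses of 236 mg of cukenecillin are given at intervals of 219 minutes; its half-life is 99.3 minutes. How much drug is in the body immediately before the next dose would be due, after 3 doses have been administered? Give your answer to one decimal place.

64.7 mg

The 3 doses were given 657, 438, 219 minutes ago.
Total = 236·(1/2)^(657/99.3) + 236·(1/2)^(438/99.3) + 236·(1/2)^(219/99.3)
      = 2.4055 + 11.094 + 51.169 ≈ 64.669 mg.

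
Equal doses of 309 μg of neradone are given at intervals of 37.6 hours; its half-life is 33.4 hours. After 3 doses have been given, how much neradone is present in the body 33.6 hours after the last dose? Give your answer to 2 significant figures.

The 3 doses were given 108.8, 71.2, 33.6 hours ago.
Total = 309·(1/2)^(108.8/33.4) + 309·(1/2)^(71.2/33.4) + 309·(1/2)^(33.6/33.4)
      = 32.312 + 70.509 + 153.86 ≈ 256.68 μg.

260 μg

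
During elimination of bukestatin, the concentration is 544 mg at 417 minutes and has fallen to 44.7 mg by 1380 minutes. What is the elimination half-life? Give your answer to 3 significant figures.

267 minutes

Over Δt = 1380 − 417 = 963 minutes, the level fell by a factor of 544/44.7 ≈ 12.17.
n = log₂(12.17) ≈ 3.6053 half-lives, so t½ = 963/3.6053 ≈ 267.11 minutes.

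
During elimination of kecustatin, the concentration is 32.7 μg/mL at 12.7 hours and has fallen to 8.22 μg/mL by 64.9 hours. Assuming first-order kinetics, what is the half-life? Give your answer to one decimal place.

Over Δt = 64.9 − 12.7 = 52.2 hours, the level fell by a factor of 32.7/8.22 ≈ 3.9781.
n = log₂(3.9781) ≈ 1.9921 half-lives, so t½ = 52.2/1.9921 ≈ 26.204 hours.

26.2 hours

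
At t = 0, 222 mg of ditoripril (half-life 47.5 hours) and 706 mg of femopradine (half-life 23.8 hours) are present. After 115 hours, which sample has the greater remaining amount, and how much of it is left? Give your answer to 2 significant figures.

ditoripril: 222 × (1/2)^2.4211 ≈ 41.452 mg.
femopradine: 706 × (1/2)^4.8319 ≈ 24.788 mg.
Ditoripril has more remaining, at ≈ 41.452 mg.

ditoripril, 41 mg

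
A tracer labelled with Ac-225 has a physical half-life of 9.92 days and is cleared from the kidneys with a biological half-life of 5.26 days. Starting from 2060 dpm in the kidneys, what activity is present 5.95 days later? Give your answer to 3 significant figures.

621 dpm

1/t_eff = 1/t_phys + 1/t_biol = 1/9.92 + 1/5.26 = 0.29092 per day.
t_eff = 9.92 × 5.26 / (9.92 + 5.26) ≈ 3.4374 days.
Remaining = 2060 × (1/2)^(5.95/3.4374) = 2060 × (1/2)^1.731 ≈ 620.57 dpm.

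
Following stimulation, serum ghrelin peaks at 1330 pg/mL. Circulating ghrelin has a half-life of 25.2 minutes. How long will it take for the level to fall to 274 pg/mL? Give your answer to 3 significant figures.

57.4 minutes

Fraction remaining = 274/1330 ≈ 0.20602.
n = log₂(1330/274) = ln(4.854)/ln 2 ≈ 2.2792 half-lives.
t = n × t½ = 2.2792 × 25.2 ≈ 57.435 minutes.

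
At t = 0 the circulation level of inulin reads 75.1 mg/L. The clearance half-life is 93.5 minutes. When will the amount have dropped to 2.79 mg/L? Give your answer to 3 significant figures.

Fraction remaining = 2.79/75.1 ≈ 0.03715.
n = log₂(75.1/2.79) = ln(26.918)/ln 2 ≈ 4.7505 half-lives.
t = n × t½ = 4.7505 × 93.5 ≈ 444.17 minutes.

444 minutes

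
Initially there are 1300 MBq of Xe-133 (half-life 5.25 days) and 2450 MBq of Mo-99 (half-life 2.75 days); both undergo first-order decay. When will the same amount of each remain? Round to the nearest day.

Set 1300·(1/2)^(t/5.25) = 2450·(1/2)^(t/2.75).
Taking log₂: log₂(1300/2450) = t·(1/5.25 − 1/2.75).
log₂(0.53061) = -0.91427; 1/5.25 − 1/2.75 = -0.17316.
t = -0.91427 / -0.17316 ≈ 5.2799 days.

5 days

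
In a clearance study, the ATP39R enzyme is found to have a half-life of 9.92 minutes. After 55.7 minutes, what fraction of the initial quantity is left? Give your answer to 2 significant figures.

n = 55.7/9.92 ≈ 5.6149 half-lives.
Fraction remaining = (1/2)^5.6149 ≈ 0.020405.

0.020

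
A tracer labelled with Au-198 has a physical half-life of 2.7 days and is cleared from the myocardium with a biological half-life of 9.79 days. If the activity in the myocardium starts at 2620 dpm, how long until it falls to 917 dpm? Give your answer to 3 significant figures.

3.21 days

1/t_eff = 1/t_phys + 1/t_biol = 1/2.7 + 1/9.79 = 0.47252 per day.
t_eff = 2.7 × 9.79 / (2.7 + 9.79) ≈ 2.1163 days.
n = log₂(2620/917) ≈ 1.5146; t = 1.5146 × 2.1163 ≈ 3.2053 days.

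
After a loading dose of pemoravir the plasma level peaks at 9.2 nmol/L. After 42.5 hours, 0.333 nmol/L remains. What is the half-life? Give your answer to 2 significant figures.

A/A₀ = 0.333/9.2 ≈ 0.036196.
n = log₂(27.628) ≈ 4.788 half-lives elapsed in 42.5 hours.
t½ = 42.5/4.788 ≈ 8.8763 hours.

8.9 hours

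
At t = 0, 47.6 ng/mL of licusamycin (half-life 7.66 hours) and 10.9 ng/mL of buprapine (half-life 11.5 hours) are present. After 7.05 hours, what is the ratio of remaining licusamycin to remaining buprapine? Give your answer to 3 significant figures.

3.53

licusamycin: 47.6 × (1/2)^(7.05/7.66) = 47.6 × (1/2)^0.92037 ≈ 25.151 ng/mL.
buprapine: 10.9 × (1/2)^(7.05/11.5) = 10.9 × (1/2)^0.61304 ≈ 7.1266 ng/mL.
Ratio ≈ 25.151 / 7.1266 ≈ 3.5291.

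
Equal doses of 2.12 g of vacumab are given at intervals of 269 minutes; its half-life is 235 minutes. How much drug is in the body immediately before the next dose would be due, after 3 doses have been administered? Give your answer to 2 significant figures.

The 3 doses were given 807, 538, 269 minutes ago.
Total = 2.12·(1/2)^(807/235) + 2.12·(1/2)^(538/235) + 2.12·(1/2)^(269/235)
      = 0.19615 + 0.43368 + 0.95885 ≈ 1.5887 g.

1.6 g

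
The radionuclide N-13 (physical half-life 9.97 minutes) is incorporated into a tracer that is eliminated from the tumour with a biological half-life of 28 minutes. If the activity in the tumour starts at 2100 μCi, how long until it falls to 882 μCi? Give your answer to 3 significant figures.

9.20 minutes

1/t_eff = 1/t_phys + 1/t_biol = 1/9.97 + 1/28 = 0.13602 per minute.
t_eff = 9.97 × 28 / (9.97 + 28) ≈ 7.3521 minutes.
n = log₂(2100/882) ≈ 1.2515; t = 1.2515 × 7.3521 ≈ 9.2015 minutes.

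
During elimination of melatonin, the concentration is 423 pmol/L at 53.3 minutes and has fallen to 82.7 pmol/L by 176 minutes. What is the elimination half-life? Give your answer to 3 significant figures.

52.1 minutes

Over Δt = 176 − 53.3 = 122.7 minutes, the level fell by a factor of 423/82.7 ≈ 5.1149.
n = log₂(5.1149) ≈ 2.3547 half-lives, so t½ = 122.7/2.3547 ≈ 52.109 minutes.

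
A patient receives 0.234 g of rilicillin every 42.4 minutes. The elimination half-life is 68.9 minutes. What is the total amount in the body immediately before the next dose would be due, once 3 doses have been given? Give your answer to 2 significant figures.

0.32 g

The 3 doses were given 127.2, 84.8, 42.4 minutes ago.
Total = 0.234·(1/2)^(127.2/68.9) + 0.234·(1/2)^(84.8/68.9) + 0.234·(1/2)^(42.4/68.9)
      = 0.065083 + 0.099705 + 0.15274 ≈ 0.31753 g.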